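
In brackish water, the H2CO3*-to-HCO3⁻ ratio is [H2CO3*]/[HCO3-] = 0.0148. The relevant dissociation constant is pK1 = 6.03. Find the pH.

pH = 7.86

From K1 = [H⁺][HCO3-]/[H2CO3*]:  pH = pK1 − log₁₀([H2CO3*]/[HCO3-])
log₁₀(0.0148) = -1.830
pH = 6.03 − (-1.830) = 7.86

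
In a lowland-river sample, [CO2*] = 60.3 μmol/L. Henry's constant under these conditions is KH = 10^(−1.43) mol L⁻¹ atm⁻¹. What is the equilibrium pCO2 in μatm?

KH = 10^(−1.43) = 3.715×10^-2 mol L⁻¹ atm⁻¹
pCO2 = [CO2*]/KH = 60.3×10^-6 / 3.715×10^-2 = 1.62×10^-3 atm = 1620 μatm

pCO2 = 1620 μatm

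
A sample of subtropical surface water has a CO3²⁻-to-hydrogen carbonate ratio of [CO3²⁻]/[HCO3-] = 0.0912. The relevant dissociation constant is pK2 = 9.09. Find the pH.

pH = 8.05

From K2 = [H⁺][CO3²⁻]/[HCO3-]:  pH = pK2 + log₁₀([CO3²⁻]/[HCO3-])
log₁₀(0.0912) = -1.040
pH = 9.09 + (-1.040) = 8.05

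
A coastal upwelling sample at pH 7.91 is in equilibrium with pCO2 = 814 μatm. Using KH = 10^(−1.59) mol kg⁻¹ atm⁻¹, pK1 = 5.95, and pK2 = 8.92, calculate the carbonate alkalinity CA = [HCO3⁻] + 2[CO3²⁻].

CA = 2.28 mmol/kg

[CO2*] = KH · pCO2 = 10^(−1.59) × 814×10^-6 = 2.092×10^-5 mol/kg
α₀ = 1/(1 + K1/[H⁺] + K1K2/[H⁺]²) = 1/(1 + 10^+1.96 + 10^+0.95) = 0.009890
DIC = [CO2*]/α₀ = 2.092×10^-5 / 0.009890 = 2.116 mmol/kg
CA = (α₁ + 2α₂)·DIC = (0.9020 + 2×0.08814) × 2.116 = 2.28 mmol/kg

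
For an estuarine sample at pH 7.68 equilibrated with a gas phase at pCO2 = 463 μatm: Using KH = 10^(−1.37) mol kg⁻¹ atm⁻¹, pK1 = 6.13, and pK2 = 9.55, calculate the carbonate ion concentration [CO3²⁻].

[CO2*] = KH · pCO2 = 10^(−1.37) × 463×10^-6 = 1.975×10^-5 mol/kg
α₀ = 1/(1 + K1/[H⁺] + K1K2/[H⁺]²) = 1/(1 + 10^+1.55 + 10^-0.32) = 0.02706
DIC = [CO2*]/α₀ = 1.975×10^-5 / 0.02706 = 0.7300 mmol/kg
[CO3²⁻] = α₂·DIC; α₂ = 0.01295, so [CO3²⁻] = 0.01295 × 0.7300 = 0.00945 mmol/kg = 9.45 μmol/kg

[CO3²⁻] = 9.45 μmol/kg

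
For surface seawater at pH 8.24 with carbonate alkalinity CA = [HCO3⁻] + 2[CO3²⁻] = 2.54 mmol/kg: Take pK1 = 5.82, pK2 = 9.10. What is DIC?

CA = [HCO3⁻] + 2[CO3²⁻] = (α₁ + 2α₂)·DIC
At pH 8.24: [H⁺]/K1 = 10^-2.42 = 0.0038019, K2/[H⁺] = 10^-0.86 = 0.13804
α₁ = 1/(1 + 0.0038019 + 0.13804) = 1/1.1418 = 0.8758; α₂ = α₁·K2/[H⁺] = 0.1209
α₁ + 2α₂ = 1.1176
DIC = CA / (α₁ + 2α₂) = 2.54 / 1.1176 = 2.27 mmol/kg

DIC = 2.27 mmol/kg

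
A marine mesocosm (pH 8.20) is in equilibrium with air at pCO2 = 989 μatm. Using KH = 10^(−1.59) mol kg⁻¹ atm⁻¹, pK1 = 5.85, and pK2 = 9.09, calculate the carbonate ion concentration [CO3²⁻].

[CO2*] = KH · pCO2 = 10^(−1.59) × 989×10^-6 = 2.542×10^-5 mol/kg
α₀ = 1/(1 + K1/[H⁺] + K1K2/[H⁺]²) = 1/(1 + 10^+2.35 + 10^+1.46) = 0.003941
DIC = [CO2*]/α₀ = 2.542×10^-5 / 0.003941 = 6.450 mmol/kg
[CO3²⁻] = α₂·DIC; α₂ = 0.1137, so [CO3²⁻] = 0.1137 × 6.450 = 0.733 mmol/kg

[CO3²⁻] = 0.733 mmol/kg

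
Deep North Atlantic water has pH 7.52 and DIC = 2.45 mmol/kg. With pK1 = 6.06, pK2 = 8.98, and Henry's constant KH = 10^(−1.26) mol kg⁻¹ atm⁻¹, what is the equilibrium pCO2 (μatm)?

α₀ = 1 / (1 + K1/[H⁺] + K1K2/[H⁺]²) = 1 / (1 + 10^+1.46 + 10^+0.00)
   = 1 / (1 + 28.840 + 1.0000) = 1/30.840 = 0.03243
[CO2*] = α₀ × DIC = 0.03243 × 2.45 = 0.07944 mmol/kg
pCO2 = [CO2*]/KH = 7.944×10^-5 / 5.495×10^-2 = 1450 μatm

pCO2 = 1450 μatm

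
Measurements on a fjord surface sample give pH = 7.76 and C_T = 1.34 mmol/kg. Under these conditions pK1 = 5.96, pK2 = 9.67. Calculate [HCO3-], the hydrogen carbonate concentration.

α₁ = 1 / (1 + [H⁺]/K1 + K2/[H⁺]) = 1 / (1 + 10^-1.80 + 10^-1.91)
   = 1 / (1 + 0.015849 + 0.012303) = 1/1.0282 = 0.9726
[HCO3⁻] = α₁ × DIC = 0.9726 × 1.34 = 1.30 mmol/kg

[HCO3⁻] = 1.30 mmol/kg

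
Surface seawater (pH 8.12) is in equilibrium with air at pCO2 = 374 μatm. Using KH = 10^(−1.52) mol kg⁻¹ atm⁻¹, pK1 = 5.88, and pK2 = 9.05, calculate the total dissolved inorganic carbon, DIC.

[CO2*] = KH · pCO2 = 10^(−1.52) × 374×10^-6 = 1.129×10^-5 mol/kg
α₀ = 1/(1 + K1/[H⁺] + K1K2/[H⁺]²) = 1/(1 + 10^+2.24 + 10^+1.31) = 0.005123
DIC = [CO2*]/α₀ = 1.129×10^-5 / 0.005123 = 2.20 mmol/kg

DIC = 2.20 mmol/kg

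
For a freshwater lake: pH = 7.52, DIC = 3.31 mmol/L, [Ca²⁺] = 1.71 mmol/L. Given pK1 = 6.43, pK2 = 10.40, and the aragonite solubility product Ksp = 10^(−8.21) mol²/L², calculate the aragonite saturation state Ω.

Ω = 1.12

α₂ = 1 / (1 + [H⁺]/K2 + [H⁺]²/(K1K2)) = 1 / (1 + 10^+2.88 + 10^+1.79)
   = 1 / (1 + 758.58 + 61.660) = 1/821.24 = 0.001218
[CO3²⁻] = α₂ × DIC = 0.001218 × 3.31 = 0.004031 mmol/L = 4.031 μmol/L
Ksp = 10^(−8.21) = 6.166×10^-9
Ω = [Ca²⁺][CO3²⁻]/Ksp = (1.71×10^-3)(4.031×10^-6) / 6.166×10^-9 = 1.12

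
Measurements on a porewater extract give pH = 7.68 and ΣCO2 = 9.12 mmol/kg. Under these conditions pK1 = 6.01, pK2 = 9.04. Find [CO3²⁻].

[CO3²⁻] = 0.374 mmol/kg

α₂ = 1 / (1 + [H⁺]/K2 + [H⁺]²/(K1K2)) = 1 / (1 + 10^+1.36 + 10^-0.31)
   = 1 / (1 + 22.909 + 0.48978) = 1/24.398 = 0.04099
[CO3²⁻] = α₂ × DIC = 0.04099 × 9.12 = 0.374 mmol/kg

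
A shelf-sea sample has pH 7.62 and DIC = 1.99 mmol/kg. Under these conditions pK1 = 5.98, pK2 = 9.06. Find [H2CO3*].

[CO2*] = 0.0430 mmol/kg

α₀ = 1 / (1 + K1/[H⁺] + K1K2/[H⁺]²) = 1 / (1 + 10^+1.64 + 10^+0.20)
   = 1 / (1 + 43.652 + 1.5849) = 1/46.236 = 0.02163
[CO2*] = α₀ × DIC = 0.02163 × 1.99 = 0.0430 mmol/kg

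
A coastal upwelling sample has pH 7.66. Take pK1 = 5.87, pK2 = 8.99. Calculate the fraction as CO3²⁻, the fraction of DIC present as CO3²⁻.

α₂ = 0.0440

α₂ = 1 / (1 + [H⁺]/K2 + [H⁺]²/(K1K2)) = 1 / (1 + 10^+1.33 + 10^-0.46)
   = 1 / (1 + 21.380 + 0.34674) = 1/22.726 = 0.04400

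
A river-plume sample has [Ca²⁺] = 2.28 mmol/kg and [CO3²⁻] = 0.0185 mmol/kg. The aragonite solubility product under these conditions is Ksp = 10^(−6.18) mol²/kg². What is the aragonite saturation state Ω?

Ksp = 10^(−6.18) = 6.607×10^-7
Ω = [Ca²⁺][CO3²⁻]/Ksp = (2.28×10^-3)(0.0185×10^-3) / 6.607×10^-7 = 0.0638

Ω = 0.0638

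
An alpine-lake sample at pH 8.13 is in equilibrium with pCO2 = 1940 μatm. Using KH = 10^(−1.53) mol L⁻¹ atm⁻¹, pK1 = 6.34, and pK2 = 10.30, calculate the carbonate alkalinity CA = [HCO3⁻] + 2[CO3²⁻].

[CO2*] = KH · pCO2 = 10^(−1.53) × 1940×10^-6 = 5.725×10^-5 mol/L
α₀ = 1/(1 + K1/[H⁺] + K1K2/[H⁺]²) = 1/(1 + 10^+1.79 + 10^-0.38) = 0.01585
DIC = [CO2*]/α₀ = 5.725×10^-5 / 0.01585 = 3.611 mmol/L
CA = (α₁ + 2α₂)·DIC = (0.9775 + 2×0.006609) × 3.611 = 3.58 mmol/L

CA = 3.58 mmol/L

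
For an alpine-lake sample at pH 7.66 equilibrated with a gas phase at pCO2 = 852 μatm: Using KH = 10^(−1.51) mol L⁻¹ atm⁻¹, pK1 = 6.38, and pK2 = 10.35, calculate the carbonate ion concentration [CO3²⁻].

[CO2*] = KH · pCO2 = 10^(−1.51) × 852×10^-6 = 2.633×10^-5 mol/L
α₀ = 1/(1 + K1/[H⁺] + K1K2/[H⁺]²) = 1/(1 + 10^+1.28 + 10^-1.41) = 0.04977
DIC = [CO2*]/α₀ = 2.633×10^-5 / 0.04977 = 0.5290 mmol/L
[CO3²⁻] = α₂·DIC; α₂ = 0.001936, so [CO3²⁻] = 0.001936 × 0.5290 = 0.00102 mmol/L = 1.02 μmol/L

[CO3²⁻] = 1.02 μmol/L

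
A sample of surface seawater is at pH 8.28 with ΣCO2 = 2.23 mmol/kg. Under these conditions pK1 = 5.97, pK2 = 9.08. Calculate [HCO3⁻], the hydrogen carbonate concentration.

α₁ = 1 / (1 + [H⁺]/K1 + K2/[H⁺]) = 1 / (1 + 10^-2.31 + 10^-0.80)
   = 1 / (1 + 0.0048978 + 0.15849) = 1/1.1634 = 0.8596
[HCO3⁻] = α₁ × DIC = 0.8596 × 2.23 = 1.92 mmol/kg

[HCO3⁻] = 1.92 mmol/kg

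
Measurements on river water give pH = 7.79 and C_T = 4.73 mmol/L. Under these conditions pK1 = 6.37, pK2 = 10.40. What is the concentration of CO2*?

[CO2*] = 0.173 mmol/L

α₀ = 1 / (1 + K1/[H⁺] + K1K2/[H⁺]²) = 1 / (1 + 10^+1.42 + 10^-1.19)
   = 1 / (1 + 26.303 + 0.064565) = 1/27.367 = 0.03654
[CO2*] = α₀ × DIC = 0.03654 × 4.73 = 0.173 mmol/L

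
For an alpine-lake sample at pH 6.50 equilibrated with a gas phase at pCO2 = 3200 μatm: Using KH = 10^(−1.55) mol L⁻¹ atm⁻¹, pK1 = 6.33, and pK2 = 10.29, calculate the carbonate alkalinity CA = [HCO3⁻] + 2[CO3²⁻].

[CO2*] = KH · pCO2 = 10^(−1.55) × 3200×10^-6 = 9.019×10^-5 mol/L
α₀ = 1/(1 + K1/[H⁺] + K1K2/[H⁺]²) = 1/(1 + 10^+0.17 + 10^-3.62) = 0.4033
DIC = [CO2*]/α₀ = 9.019×10^-5 / 0.4033 = 0.2236 mmol/L
CA = (α₁ + 2α₂)·DIC = (0.5966 + 2×9.675×10^-5) × 0.2236 = 0.133 mmol/L

CA = 0.133 mmol/L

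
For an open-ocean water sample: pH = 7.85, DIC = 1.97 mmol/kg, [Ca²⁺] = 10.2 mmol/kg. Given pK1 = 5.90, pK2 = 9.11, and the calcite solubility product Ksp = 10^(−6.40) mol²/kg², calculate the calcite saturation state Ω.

α₂ = 1 / (1 + [H⁺]/K2 + [H⁺]²/(K1K2)) = 1 / (1 + 10^+1.26 + 10^-0.69)
   = 1 / (1 + 18.197 + 0.20417) = 1/19.401 = 0.05154
[CO3²⁻] = α₂ × DIC = 0.05154 × 1.97 = 0.1015 mmol/kg
Ksp = 10^(−6.40) = 3.981×10^-7
Ω = [Ca²⁺][CO3²⁻]/Ksp = (10.2×10^-3)(1.015×10^-4) / 3.981×10^-7 = 2.60

Ω = 2.60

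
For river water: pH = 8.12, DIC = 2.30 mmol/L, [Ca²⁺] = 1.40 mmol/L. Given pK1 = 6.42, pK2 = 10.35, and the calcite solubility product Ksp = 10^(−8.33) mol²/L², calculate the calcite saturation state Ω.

Ω = 3.95

α₂ = 1 / (1 + [H⁺]/K2 + [H⁺]²/(K1K2)) = 1 / (1 + 10^+2.23 + 10^+0.53)
   = 1 / (1 + 169.82 + 3.3884) = 1/174.21 = 0.005740
[CO3²⁻] = α₂ × DIC = 0.005740 × 2.30 = 0.01320 mmol/L = 13.20 μmol/L
Ksp = 10^(−8.33) = 4.677×10^-9
Ω = [Ca²⁺][CO3²⁻]/Ksp = (1.40×10^-3)(1.320×10^-5) / 4.677×10^-9 = 3.95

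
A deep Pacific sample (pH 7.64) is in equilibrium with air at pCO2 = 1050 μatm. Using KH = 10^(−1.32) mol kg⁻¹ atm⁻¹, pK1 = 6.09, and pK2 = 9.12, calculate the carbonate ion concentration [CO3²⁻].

[CO3²⁻] = 0.0590 mmol/kg

[CO2*] = KH · pCO2 = 10^(−1.32) × 1050×10^-6 = 5.026×10^-5 mol/kg
α₀ = 1/(1 + K1/[H⁺] + K1K2/[H⁺]²) = 1/(1 + 10^+1.55 + 10^+0.07) = 0.02656
DIC = [CO2*]/α₀ = 5.026×10^-5 / 0.02656 = 1.892 mmol/kg
[CO3²⁻] = α₂·DIC; α₂ = 0.03120, so [CO3²⁻] = 0.03120 × 1.892 = 0.0590 mmol/kg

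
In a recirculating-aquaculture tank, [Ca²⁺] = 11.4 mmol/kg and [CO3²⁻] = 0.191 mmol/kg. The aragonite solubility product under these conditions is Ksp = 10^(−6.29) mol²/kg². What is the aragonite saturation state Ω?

Ω = 4.25

Ksp = 10^(−6.29) = 5.129×10^-7
Ω = [Ca²⁺][CO3²⁻]/Ksp = (11.4×10^-3)(0.191×10^-3) / 5.129×10^-7 = 4.25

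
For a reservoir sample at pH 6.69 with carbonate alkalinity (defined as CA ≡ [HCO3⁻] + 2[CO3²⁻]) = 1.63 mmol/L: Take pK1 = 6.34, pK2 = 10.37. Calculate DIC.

DIC = 2.36 mmol/L

CA = [HCO3⁻] + 2[CO3²⁻] = (α₁ + 2α₂)·DIC
At pH 6.69: [H⁺]/K1 = 10^-0.35 = 0.44668, K2/[H⁺] = 10^-3.68 = 0.00020893
α₁ = 1/(1 + 0.44668 + 0.00020893) = 1/1.4469 = 0.6911; α₂ = α₁·K2/[H⁺] = 0.0001444
α₁ + 2α₂ = 0.6914
DIC = CA / (α₁ + 2α₂) = 1.63 / 0.6914 = 2.36 mmol/L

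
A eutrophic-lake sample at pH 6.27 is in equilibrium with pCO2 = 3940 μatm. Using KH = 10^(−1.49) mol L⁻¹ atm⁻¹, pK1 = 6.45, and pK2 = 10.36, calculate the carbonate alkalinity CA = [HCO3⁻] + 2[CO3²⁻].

[CO2*] = KH · pCO2 = 10^(−1.49) × 3940×10^-6 = 1.275×10^-4 mol/L
α₀ = 1/(1 + K1/[H⁺] + K1K2/[H⁺]²) = 1/(1 + 10^-0.18 + 10^-4.27) = 0.6021
DIC = [CO2*]/α₀ = 1.275×10^-4 / 0.6021 = 0.2117 mmol/L
CA = (α₁ + 2α₂)·DIC = (0.3978 + 2×3.234×10^-5) × 0.2117 = 0.0842 mmol/L

CA = 0.0842 mmol/L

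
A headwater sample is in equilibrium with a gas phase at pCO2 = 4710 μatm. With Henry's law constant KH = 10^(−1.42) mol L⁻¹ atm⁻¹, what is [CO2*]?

KH = 10^(−1.42) = 3.802×10^-2 mol L⁻¹ atm⁻¹
[CO2*] = KH · pCO2 = 3.802×10^-2 × 4710×10^-6 atm = 1.79×10^-4 mol/L

[CO2*] = 179 μmol/L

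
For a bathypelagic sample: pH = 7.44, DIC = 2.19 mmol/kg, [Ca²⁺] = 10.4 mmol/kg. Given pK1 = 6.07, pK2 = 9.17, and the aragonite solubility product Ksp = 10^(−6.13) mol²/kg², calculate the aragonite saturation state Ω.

Ω = 0.539

α₂ = 1 / (1 + [H⁺]/K2 + [H⁺]²/(K1K2)) = 1 / (1 + 10^+1.73 + 10^+0.36)
   = 1 / (1 + 53.703 + 2.2909) = 1/56.994 = 0.01755
[CO3²⁻] = α₂ × DIC = 0.01755 × 2.19 = 0.03843 mmol/kg
Ksp = 10^(−6.13) = 7.413×10^-7
Ω = [Ca²⁺][CO3²⁻]/Ksp = (10.4×10^-3)(3.843×10^-5) / 7.413×10^-7 = 0.539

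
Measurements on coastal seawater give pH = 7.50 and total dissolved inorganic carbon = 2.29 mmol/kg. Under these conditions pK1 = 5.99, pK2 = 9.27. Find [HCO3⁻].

α₁ = 1 / (1 + [H⁺]/K1 + K2/[H⁺]) = 1 / (1 + 10^-1.51 + 10^-1.77)
   = 1 / (1 + 0.030903 + 0.016982) = 1/1.0479 = 0.9543
[HCO3⁻] = α₁ × DIC = 0.9543 × 2.29 = 2.19 mmol/kg

[HCO3⁻] = 2.19 mmol/kg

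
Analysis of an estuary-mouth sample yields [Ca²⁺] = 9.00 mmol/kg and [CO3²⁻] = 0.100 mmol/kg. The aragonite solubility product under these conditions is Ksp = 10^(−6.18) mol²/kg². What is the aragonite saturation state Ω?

Ksp = 10^(−6.18) = 6.607×10^-7
Ω = [Ca²⁺][CO3²⁻]/Ksp = (9.00×10^-3)(0.100×10^-3) / 6.607×10^-7 = 1.36

Ω = 1.36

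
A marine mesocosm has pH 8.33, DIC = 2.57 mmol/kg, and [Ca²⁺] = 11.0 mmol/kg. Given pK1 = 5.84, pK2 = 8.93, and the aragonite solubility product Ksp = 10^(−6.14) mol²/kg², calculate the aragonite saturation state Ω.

Ω = 7.81

α₂ = 1 / (1 + [H⁺]/K2 + [H⁺]²/(K1K2)) = 1 / (1 + 10^+0.60 + 10^-1.89)
   = 1 / (1 + 3.9811 + 0.012882) = 1/4.9940 = 0.2002
[CO3²⁻] = α₂ × DIC = 0.2002 × 2.57 = 0.5146 mmol/kg
Ksp = 10^(−6.14) = 7.244×10^-7
Ω = [Ca²⁺][CO3²⁻]/Ksp = (11.0×10^-3)(5.146×10^-4) / 7.244×10^-7 = 7.81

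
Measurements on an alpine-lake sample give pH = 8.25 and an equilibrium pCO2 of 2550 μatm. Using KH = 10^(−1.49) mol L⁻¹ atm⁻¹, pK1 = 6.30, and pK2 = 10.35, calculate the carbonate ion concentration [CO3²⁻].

[CO3²⁻] = 0.0584 mmol/L

[CO2*] = KH · pCO2 = 10^(−1.49) × 2550×10^-6 = 8.252×10^-5 mol/L
α₀ = 1/(1 + K1/[H⁺] + K1K2/[H⁺]²) = 1/(1 + 10^+1.95 + 10^-0.15) = 0.01101
DIC = [CO2*]/α₀ = 8.252×10^-5 / 0.01101 = 7.495 mmol/L
[CO3²⁻] = α₂·DIC; α₂ = 0.007794, so [CO3²⁻] = 0.007794 × 7.495 = 0.0584 mmol/L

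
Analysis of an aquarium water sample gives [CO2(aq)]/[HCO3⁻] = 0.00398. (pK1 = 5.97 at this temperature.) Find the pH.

pH = 8.37

From K1 = [H⁺][HCO3⁻]/[CO2(aq)]:  pH = pK1 − log₁₀([CO2(aq)]/[HCO3⁻])
log₁₀(0.00398) = -2.400
pH = 5.97 − (-2.400) = 8.37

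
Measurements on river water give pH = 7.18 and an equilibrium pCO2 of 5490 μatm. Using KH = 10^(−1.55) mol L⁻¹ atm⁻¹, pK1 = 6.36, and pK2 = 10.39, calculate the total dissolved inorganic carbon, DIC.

[CO2*] = KH · pCO2 = 10^(−1.55) × 5490×10^-6 = 1.547×10^-4 mol/L
α₀ = 1/(1 + K1/[H⁺] + K1K2/[H⁺]²) = 1/(1 + 10^+0.82 + 10^-2.39) = 0.1314
DIC = [CO2*]/α₀ = 1.547×10^-4 / 0.1314 = 1.18 mmol/L

DIC = 1.18 mmol/L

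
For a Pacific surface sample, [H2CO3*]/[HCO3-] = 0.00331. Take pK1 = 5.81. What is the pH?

pH = 8.29

From K1 = [H⁺][HCO3-]/[H2CO3*]:  pH = pK1 − log₁₀([H2CO3*]/[HCO3-])
log₁₀(0.00331) = -2.480
pH = 5.81 − (-2.480) = 8.29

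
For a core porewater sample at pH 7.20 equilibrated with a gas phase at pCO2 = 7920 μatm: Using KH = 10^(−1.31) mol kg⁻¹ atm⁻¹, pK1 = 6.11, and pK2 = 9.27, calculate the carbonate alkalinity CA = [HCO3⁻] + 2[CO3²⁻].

CA = 4.85 mmol/kg

[CO2*] = KH · pCO2 = 10^(−1.31) × 7920×10^-6 = 3.879×10^-4 mol/kg
α₀ = 1/(1 + K1/[H⁺] + K1K2/[H⁺]²) = 1/(1 + 10^+1.09 + 10^-0.98) = 0.07459
DIC = [CO2*]/α₀ = 3.879×10^-4 / 0.07459 = 5.201 mmol/kg
CA = (α₁ + 2α₂)·DIC = (0.9176 + 2×0.007810) × 5.201 = 4.85 mmol/kg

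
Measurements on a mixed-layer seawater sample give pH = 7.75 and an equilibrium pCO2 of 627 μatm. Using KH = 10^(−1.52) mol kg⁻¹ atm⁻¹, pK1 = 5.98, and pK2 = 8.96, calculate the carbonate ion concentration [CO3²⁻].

[CO2*] = KH · pCO2 = 10^(−1.52) × 627×10^-6 = 1.894×10^-5 mol/kg
α₀ = 1/(1 + K1/[H⁺] + K1K2/[H⁺]²) = 1/(1 + 10^+1.77 + 10^+0.56) = 0.01574
DIC = [CO2*]/α₀ = 1.894×10^-5 / 0.01574 = 1.203 mmol/kg
[CO3²⁻] = α₂·DIC; α₂ = 0.05716, so [CO3²⁻] = 0.05716 × 1.203 = 0.0687 mmol/kg

[CO3²⁻] = 0.0687 mmol/kg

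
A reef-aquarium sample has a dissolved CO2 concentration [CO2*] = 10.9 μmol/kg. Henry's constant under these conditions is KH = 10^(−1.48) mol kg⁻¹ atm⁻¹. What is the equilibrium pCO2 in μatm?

KH = 10^(−1.48) = 3.311×10^-2 mol kg⁻¹ atm⁻¹
pCO2 = [CO2*]/KH = 10.9×10^-6 / 3.311×10^-2 = 3.29×10^-4 atm = 329 μatm

pCO2 = 329 μatm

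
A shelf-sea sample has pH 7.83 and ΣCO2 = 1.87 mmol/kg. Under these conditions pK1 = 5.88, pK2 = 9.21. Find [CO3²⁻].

[CO3²⁻] = 0.0740 mmol/kg

α₂ = 1 / (1 + [H⁺]/K2 + [H⁺]²/(K1K2)) = 1 / (1 + 10^+1.38 + 10^-0.57)
   = 1 / (1 + 23.988 + 0.26915) = 1/25.257 = 0.03959
[CO3²⁻] = α₂ × DIC = 0.03959 × 1.87 = 0.0740 mmol/kg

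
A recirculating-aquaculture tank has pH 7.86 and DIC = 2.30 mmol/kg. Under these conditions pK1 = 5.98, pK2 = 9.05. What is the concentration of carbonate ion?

α₂ = 1 / (1 + [H⁺]/K2 + [H⁺]²/(K1K2)) = 1 / (1 + 10^+1.19 + 10^-0.69)
   = 1 / (1 + 15.488 + 0.20417) = 1/16.692 = 0.05991
[CO3²⁻] = α₂ × DIC = 0.05991 × 2.30 = 0.138 mmol/kg

[CO3²⁻] = 0.138 mmol/kg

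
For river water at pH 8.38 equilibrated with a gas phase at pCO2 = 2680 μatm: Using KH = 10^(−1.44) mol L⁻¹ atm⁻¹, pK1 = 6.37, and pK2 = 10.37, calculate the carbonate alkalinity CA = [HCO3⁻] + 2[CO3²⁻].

[CO2*] = KH · pCO2 = 10^(−1.44) × 2680×10^-6 = 9.730×10^-5 mol/L
α₀ = 1/(1 + K1/[H⁺] + K1K2/[H⁺]²) = 1/(1 + 10^+2.01 + 10^+0.02) = 0.009581
DIC = [CO2*]/α₀ = 9.730×10^-5 / 0.009581 = 10.16 mmol/L
CA = (α₁ + 2α₂)·DIC = (0.9804 + 2×0.01003) × 10.16 = 10.2 mmol/L

CA = 10.2 mmol/L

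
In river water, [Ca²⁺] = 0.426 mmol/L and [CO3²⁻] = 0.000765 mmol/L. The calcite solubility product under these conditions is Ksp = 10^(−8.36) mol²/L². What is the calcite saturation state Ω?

Ω = 0.0747

Ksp = 10^(−8.36) = 4.365×10^-9
Ω = [Ca²⁺][CO3²⁻]/Ksp = (0.426×10^-3)(0.000765×10^-3) / 4.365×10^-9 = 0.0747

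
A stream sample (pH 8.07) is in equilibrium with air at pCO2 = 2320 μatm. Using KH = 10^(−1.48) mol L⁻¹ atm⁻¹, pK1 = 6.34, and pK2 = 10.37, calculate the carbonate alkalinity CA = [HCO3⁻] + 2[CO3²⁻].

[CO2*] = KH · pCO2 = 10^(−1.48) × 2320×10^-6 = 7.682×10^-5 mol/L
α₀ = 1/(1 + K1/[H⁺] + K1K2/[H⁺]²) = 1/(1 + 10^+1.73 + 10^-0.57) = 0.01819
DIC = [CO2*]/α₀ = 7.682×10^-5 / 0.01819 = 4.223 mmol/L
CA = (α₁ + 2α₂)·DIC = (0.9769 + 2×0.004896) × 4.223 = 4.17 mmol/L

CA = 4.17 mmol/L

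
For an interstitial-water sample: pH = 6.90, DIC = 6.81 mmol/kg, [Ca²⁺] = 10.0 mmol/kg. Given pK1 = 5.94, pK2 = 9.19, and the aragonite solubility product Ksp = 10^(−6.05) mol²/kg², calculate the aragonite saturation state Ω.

Ω = 0.352

α₂ = 1 / (1 + [H⁺]/K2 + [H⁺]²/(K1K2)) = 1 / (1 + 10^+2.29 + 10^+1.33)
   = 1 / (1 + 194.98 + 21.380) = 1/217.36 = 0.004601
[CO3²⁻] = α₂ × DIC = 0.004601 × 6.81 = 0.03133 mmol/kg
Ksp = 10^(−6.05) = 8.913×10^-7
Ω = [Ca²⁺][CO3²⁻]/Ksp = (10.0×10^-3)(3.133×10^-5) / 8.913×10^-7 = 0.352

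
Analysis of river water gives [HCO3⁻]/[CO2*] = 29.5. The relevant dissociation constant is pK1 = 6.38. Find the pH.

pH = 7.85

From K1 = [H⁺][HCO3⁻]/[CO2*]:  pH = pK1 + log₁₀([HCO3⁻]/[CO2*])
log₁₀(29.5) = +1.470
pH = 6.38 + (+1.470) = 7.85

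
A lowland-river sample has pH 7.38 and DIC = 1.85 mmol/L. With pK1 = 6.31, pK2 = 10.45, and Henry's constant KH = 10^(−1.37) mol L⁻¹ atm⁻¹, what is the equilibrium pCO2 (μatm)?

pCO2 = 3400 μatm

α₀ = 1 / (1 + K1/[H⁺] + K1K2/[H⁺]²) = 1 / (1 + 10^+1.07 + 10^-2.00)
   = 1 / (1 + 11.749 + 0.010000) = 1/12.759 = 0.07838
[CO2*] = α₀ × DIC = 0.07838 × 1.85 = 0.1450 mmol/L
pCO2 = [CO2*]/KH = 1.450×10^-4 / 4.266×10^-2 = 3400 μatm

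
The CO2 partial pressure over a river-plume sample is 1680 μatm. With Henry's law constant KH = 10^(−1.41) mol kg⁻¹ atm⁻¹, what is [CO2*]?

KH = 10^(−1.41) = 3.890×10^-2 mol kg⁻¹ atm⁻¹
[CO2*] = KH · pCO2 = 3.890×10^-2 × 1680×10^-6 atm = 6.54×10^-5 mol/kg

[CO2*] = 65.4 μmol/kg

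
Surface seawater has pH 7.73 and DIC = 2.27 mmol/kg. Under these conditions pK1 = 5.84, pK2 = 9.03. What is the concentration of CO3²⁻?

α₂ = 1 / (1 + [H⁺]/K2 + [H⁺]²/(K1K2)) = 1 / (1 + 10^+1.30 + 10^-0.59)
   = 1 / (1 + 19.953 + 0.25704) = 1/21.210 = 0.04715
[CO3²⁻] = α₂ × DIC = 0.04715 × 2.27 = 0.107 mmol/kg

[CO3²⁻] = 0.107 mmol/kg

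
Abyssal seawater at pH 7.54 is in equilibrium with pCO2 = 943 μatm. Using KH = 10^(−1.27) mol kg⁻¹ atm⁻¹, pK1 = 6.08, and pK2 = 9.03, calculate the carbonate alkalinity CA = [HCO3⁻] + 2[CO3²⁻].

CA = 1.56 mmol/kg

[CO2*] = KH · pCO2 = 10^(−1.27) × 943×10^-6 = 5.064×10^-5 mol/kg
α₀ = 1/(1 + K1/[H⁺] + K1K2/[H⁺]²) = 1/(1 + 10^+1.46 + 10^-0.03) = 0.03250
DIC = [CO2*]/α₀ = 5.064×10^-5 / 0.03250 = 1.558 mmol/kg
CA = (α₁ + 2α₂)·DIC = (0.9372 + 2×0.03033) × 1.558 = 1.56 mmol/kg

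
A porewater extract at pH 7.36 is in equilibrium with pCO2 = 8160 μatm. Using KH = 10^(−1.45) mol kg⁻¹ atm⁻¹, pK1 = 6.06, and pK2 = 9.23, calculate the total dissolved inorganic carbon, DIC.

DIC = 6.14 mmol/kg

[CO2*] = KH · pCO2 = 10^(−1.45) × 8160×10^-6 = 2.895×10^-4 mol/kg
α₀ = 1/(1 + K1/[H⁺] + K1K2/[H⁺]²) = 1/(1 + 10^+1.30 + 10^-0.57) = 0.04712
DIC = [CO2*]/α₀ = 2.895×10^-4 / 0.04712 = 6.14 mmol/kg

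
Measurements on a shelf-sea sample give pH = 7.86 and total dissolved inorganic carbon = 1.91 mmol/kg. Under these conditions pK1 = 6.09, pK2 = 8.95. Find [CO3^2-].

α₂ = 1 / (1 + [H⁺]/K2 + [H⁺]²/(K1K2)) = 1 / (1 + 10^+1.09 + 10^-0.68)
   = 1 / (1 + 12.303 + 0.20893) = 1/13.512 = 0.07401
[CO3²⁻] = α₂ × DIC = 0.07401 × 1.91 = 0.141 mmol/kg

[CO3²⁻] = 0.141 mmol/kg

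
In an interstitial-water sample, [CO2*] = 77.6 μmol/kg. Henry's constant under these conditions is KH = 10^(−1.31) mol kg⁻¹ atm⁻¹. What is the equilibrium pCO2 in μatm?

pCO2 = 1580 μatm

KH = 10^(−1.31) = 4.898×10^-2 mol kg⁻¹ atm⁻¹
pCO2 = [CO2*]/KH = 77.6×10^-6 / 4.898×10^-2 = 1.58×10^-3 atm = 1580 μatm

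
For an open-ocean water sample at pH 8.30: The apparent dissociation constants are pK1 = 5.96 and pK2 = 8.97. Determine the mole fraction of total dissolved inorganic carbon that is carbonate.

α₂ = 0.175

α₂ = 1 / (1 + [H⁺]/K2 + [H⁺]²/(K1K2)) = 1 / (1 + 10^+0.67 + 10^-1.67)
   = 1 / (1 + 4.6774 + 0.021380) = 1/5.6987 = 0.1755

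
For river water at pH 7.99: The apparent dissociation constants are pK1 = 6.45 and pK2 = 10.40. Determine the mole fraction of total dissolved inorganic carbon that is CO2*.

α₀ = 0.0279

α₀ = 1 / (1 + K1/[H⁺] + K1K2/[H⁺]²) = 1 / (1 + 10^+1.54 + 10^-0.87)
   = 1 / (1 + 34.674 + 0.13490) = 1/35.809 = 0.02793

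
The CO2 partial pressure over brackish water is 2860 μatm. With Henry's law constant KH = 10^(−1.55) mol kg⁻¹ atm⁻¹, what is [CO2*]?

[CO2*] = 80.6 μmol/kg

KH = 10^(−1.55) = 2.818×10^-2 mol kg⁻¹ atm⁻¹
[CO2*] = KH · pCO2 = 2.818×10^-2 × 2860×10^-6 atm = 8.06×10^-5 mol/kg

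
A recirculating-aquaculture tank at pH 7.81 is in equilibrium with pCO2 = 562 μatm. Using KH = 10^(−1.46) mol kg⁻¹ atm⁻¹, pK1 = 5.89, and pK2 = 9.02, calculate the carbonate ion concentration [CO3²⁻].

[CO2*] = KH · pCO2 = 10^(−1.46) × 562×10^-6 = 1.949×10^-5 mol/kg
α₀ = 1/(1 + K1/[H⁺] + K1K2/[H⁺]²) = 1/(1 + 10^+1.92 + 10^+0.71) = 0.01120
DIC = [CO2*]/α₀ = 1.949×10^-5 / 0.01120 = 1.740 mmol/kg
[CO3²⁻] = α₂·DIC; α₂ = 0.05743, so [CO3²⁻] = 0.05743 × 1.740 = 0.0999 mmol/kg

[CO3²⁻] = 0.0999 mmol/kg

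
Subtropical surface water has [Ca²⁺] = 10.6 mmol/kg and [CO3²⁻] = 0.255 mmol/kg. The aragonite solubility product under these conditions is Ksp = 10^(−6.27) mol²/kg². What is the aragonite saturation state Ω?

Ω = 5.03

Ksp = 10^(−6.27) = 5.370×10^-7
Ω = [Ca²⁺][CO3²⁻]/Ksp = (10.6×10^-3)(0.255×10^-3) / 5.370×10^-7 = 5.03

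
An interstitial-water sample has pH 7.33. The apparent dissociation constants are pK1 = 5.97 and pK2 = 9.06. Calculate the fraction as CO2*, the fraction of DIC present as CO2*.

α₀ = 0.0411

α₀ = 1 / (1 + K1/[H⁺] + K1K2/[H⁺]²) = 1 / (1 + 10^+1.36 + 10^-0.37)
   = 1 / (1 + 22.909 + 0.42658) = 1/24.335 = 0.04109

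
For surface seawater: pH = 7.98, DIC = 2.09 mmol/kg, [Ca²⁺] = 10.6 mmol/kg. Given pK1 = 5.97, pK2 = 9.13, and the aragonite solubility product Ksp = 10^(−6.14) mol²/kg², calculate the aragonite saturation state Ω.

Ω = 2.00

α₂ = 1 / (1 + [H⁺]/K2 + [H⁺]²/(K1K2)) = 1 / (1 + 10^+1.15 + 10^-0.86)
   = 1 / (1 + 14.125 + 0.13804) = 1/15.263 = 0.06552
[CO3²⁻] = α₂ × DIC = 0.06552 × 2.09 = 0.1369 mmol/kg
Ksp = 10^(−6.14) = 7.244×10^-7
Ω = [Ca²⁺][CO3²⁻]/Ksp = (10.6×10^-3)(1.369×10^-4) / 7.244×10^-7 = 2.00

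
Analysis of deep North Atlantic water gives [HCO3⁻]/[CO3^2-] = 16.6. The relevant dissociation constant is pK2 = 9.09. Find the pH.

pH = 7.87

From K2 = [H⁺][CO3^2-]/[HCO3⁻]:  pH = pK2 − log₁₀([HCO3⁻]/[CO3^2-])
log₁₀(16.6) = +1.220
pH = 9.09 − (+1.220) = 7.87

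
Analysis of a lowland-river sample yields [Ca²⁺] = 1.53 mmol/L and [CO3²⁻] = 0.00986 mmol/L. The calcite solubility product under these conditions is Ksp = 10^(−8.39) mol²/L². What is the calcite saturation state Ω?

Ksp = 10^(−8.39) = 4.074×10^-9
Ω = [Ca²⁺][CO3²⁻]/Ksp = (1.53×10^-3)(0.00986×10^-3) / 4.074×10^-9 = 3.70

Ω = 3.70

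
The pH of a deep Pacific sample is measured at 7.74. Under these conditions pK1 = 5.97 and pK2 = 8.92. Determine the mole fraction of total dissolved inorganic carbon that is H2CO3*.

α₀ = 1 / (1 + K1/[H⁺] + K1K2/[H⁺]²) = 1 / (1 + 10^+1.77 + 10^+0.59)
   = 1 / (1 + 58.884 + 3.8905) = 1/63.775 = 0.01568

α₀ = 0.0157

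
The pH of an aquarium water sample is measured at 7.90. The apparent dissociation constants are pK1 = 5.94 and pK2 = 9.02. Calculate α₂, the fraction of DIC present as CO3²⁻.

α₂ = 1 / (1 + [H⁺]/K2 + [H⁺]²/(K1K2)) = 1 / (1 + 10^+1.12 + 10^-0.84)
   = 1 / (1 + 13.183 + 0.14454) = 1/14.327 = 0.06980

α₂ = 0.0698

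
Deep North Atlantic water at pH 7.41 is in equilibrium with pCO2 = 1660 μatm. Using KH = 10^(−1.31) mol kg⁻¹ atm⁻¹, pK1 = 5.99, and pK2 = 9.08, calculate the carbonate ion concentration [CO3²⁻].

[CO2*] = KH · pCO2 = 10^(−1.31) × 1660×10^-6 = 8.130×10^-5 mol/kg
α₀ = 1/(1 + K1/[H⁺] + K1K2/[H⁺]²) = 1/(1 + 10^+1.42 + 10^-0.25) = 0.03589
DIC = [CO2*]/α₀ = 8.130×10^-5 / 0.03589 = 2.266 mmol/kg
[CO3²⁻] = α₂·DIC; α₂ = 0.02018, so [CO3²⁻] = 0.02018 × 2.266 = 0.0457 mmol/kg

[CO3²⁻] = 0.0457 mmol/kg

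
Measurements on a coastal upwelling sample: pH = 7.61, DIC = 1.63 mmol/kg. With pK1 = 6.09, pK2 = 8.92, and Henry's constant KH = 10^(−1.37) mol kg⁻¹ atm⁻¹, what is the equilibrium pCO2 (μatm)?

α₀ = 1 / (1 + K1/[H⁺] + K1K2/[H⁺]²) = 1 / (1 + 10^+1.52 + 10^+0.21)
   = 1 / (1 + 33.113 + 1.6218) = 1/35.735 = 0.02798
[CO2*] = α₀ × DIC = 0.02798 × 1.63 = 0.04561 mmol/kg
pCO2 = [CO2*]/KH = 4.561×10^-5 / 4.266×10^-2 = 1070 μatm

pCO2 = 1070 μatm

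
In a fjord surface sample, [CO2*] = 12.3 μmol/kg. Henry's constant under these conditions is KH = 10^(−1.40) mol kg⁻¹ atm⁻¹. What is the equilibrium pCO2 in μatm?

pCO2 = 309 μatm

KH = 10^(−1.40) = 3.981×10^-2 mol kg⁻¹ atm⁻¹
pCO2 = [CO2*]/KH = 12.3×10^-6 / 3.981×10^-2 = 3.09×10^-4 atm = 309 μatm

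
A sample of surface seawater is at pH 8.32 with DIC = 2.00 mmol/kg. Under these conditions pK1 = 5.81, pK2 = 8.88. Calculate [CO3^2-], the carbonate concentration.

α₂ = 1 / (1 + [H⁺]/K2 + [H⁺]²/(K1K2)) = 1 / (1 + 10^+0.56 + 10^-1.95)
   = 1 / (1 + 3.6308 + 0.011220) = 1/4.6420 = 0.2154
[CO3²⁻] = α₂ × DIC = 0.2154 × 2.00 = 0.431 mmol/kg

[CO3²⁻] = 0.431 mmol/kg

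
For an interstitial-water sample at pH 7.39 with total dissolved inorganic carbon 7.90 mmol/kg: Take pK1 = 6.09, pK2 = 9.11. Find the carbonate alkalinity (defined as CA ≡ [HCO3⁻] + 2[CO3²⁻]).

CA = 7.67 mmol/kg

CA = [HCO3⁻] + 2[CO3²⁻] = (α₁ + 2α₂)·DIC
At pH 7.39: [H⁺]/K1 = 10^-1.30 = 0.050119, K2/[H⁺] = 10^-1.72 = 0.019055
α₁ = 1/(1 + 0.050119 + 0.019055) = 1/1.0692 = 0.9353; α₂ = α₁·K2/[H⁺] = 0.01782
α₁ + 2α₂ = 0.9709
CA = 0.9709 × 7.90 = 7.67 mmol/kg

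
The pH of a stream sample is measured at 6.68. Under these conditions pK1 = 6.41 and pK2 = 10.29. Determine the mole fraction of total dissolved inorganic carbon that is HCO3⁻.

α₁ = 1 / (1 + [H⁺]/K1 + K2/[H⁺]) = 1 / (1 + 10^-0.27 + 10^-3.61)
   = 1 / (1 + 0.53703 + 0.00024547) = 1/1.5373 = 0.6505

α₁ = 0.651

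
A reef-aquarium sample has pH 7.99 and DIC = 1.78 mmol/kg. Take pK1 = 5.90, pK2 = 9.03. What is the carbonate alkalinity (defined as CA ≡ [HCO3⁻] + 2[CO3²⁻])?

CA = [HCO3⁻] + 2[CO3²⁻] = (α₁ + 2α₂)·DIC
At pH 7.99: [H⁺]/K1 = 10^-2.09 = 0.0081283, K2/[H⁺] = 10^-1.04 = 0.091201
α₁ = 1/(1 + 0.0081283 + 0.091201) = 1/1.0993 = 0.9096; α₂ = α₁·K2/[H⁺] = 0.08296
α₁ + 2α₂ = 1.0756
CA = 1.0756 × 1.78 = 1.91 mmol/kg

CA = 1.91 mmol/kg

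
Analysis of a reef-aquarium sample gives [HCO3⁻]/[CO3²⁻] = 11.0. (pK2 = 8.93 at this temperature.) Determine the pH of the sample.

pH = 7.89

From K2 = [H⁺][CO3²⁻]/[HCO3⁻]:  pH = pK2 − log₁₀([HCO3⁻]/[CO3²⁻])
log₁₀(11.0) = +1.041
pH = 8.93 − (+1.041) = 7.89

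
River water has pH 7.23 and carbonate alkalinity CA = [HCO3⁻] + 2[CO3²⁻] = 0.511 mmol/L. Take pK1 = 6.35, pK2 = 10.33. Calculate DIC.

DIC = 0.578 mmol/L

CA = [HCO3⁻] + 2[CO3²⁻] = (α₁ + 2α₂)·DIC
At pH 7.23: [H⁺]/K1 = 10^-0.88 = 0.13183, K2/[H⁺] = 10^-3.10 = 0.00079433
α₁ = 1/(1 + 0.13183 + 0.00079433) = 1/1.1326 = 0.8829; α₂ = α₁·K2/[H⁺] = 0.0007013
α₁ + 2α₂ = 0.8843
DIC = CA / (α₁ + 2α₂) = 0.511 / 0.8843 = 0.578 mmol/L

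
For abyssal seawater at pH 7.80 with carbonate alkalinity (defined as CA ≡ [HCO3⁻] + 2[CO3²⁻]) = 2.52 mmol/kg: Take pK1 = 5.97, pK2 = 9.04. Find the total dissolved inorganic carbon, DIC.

DIC = 2.42 mmol/kg

CA = [HCO3⁻] + 2[CO3²⁻] = (α₁ + 2α₂)·DIC
At pH 7.80: [H⁺]/K1 = 10^-1.83 = 0.014791, K2/[H⁺] = 10^-1.24 = 0.057544
α₁ = 1/(1 + 0.014791 + 0.057544) = 1/1.0723 = 0.9325; α₂ = α₁·K2/[H⁺] = 0.05366
α₁ + 2α₂ = 1.0399
DIC = CA / (α₁ + 2α₂) = 2.52 / 1.0399 = 2.42 mmol/kg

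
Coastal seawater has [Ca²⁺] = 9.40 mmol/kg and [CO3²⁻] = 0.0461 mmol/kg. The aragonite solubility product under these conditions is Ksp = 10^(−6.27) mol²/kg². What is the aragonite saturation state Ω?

Ω = 0.807

Ksp = 10^(−6.27) = 5.370×10^-7
Ω = [Ca²⁺][CO3²⁻]/Ksp = (9.40×10^-3)(0.0461×10^-3) / 5.370×10^-7 = 0.807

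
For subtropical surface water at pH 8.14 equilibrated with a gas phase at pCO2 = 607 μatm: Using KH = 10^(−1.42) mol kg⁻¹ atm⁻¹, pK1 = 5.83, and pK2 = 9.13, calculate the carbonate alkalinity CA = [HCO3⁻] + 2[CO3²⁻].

[CO2*] = KH · pCO2 = 10^(−1.42) × 607×10^-6 = 2.308×10^-5 mol/kg
α₀ = 1/(1 + K1/[H⁺] + K1K2/[H⁺]²) = 1/(1 + 10^+2.31 + 10^+1.32) = 0.004423
DIC = [CO2*]/α₀ = 2.308×10^-5 / 0.004423 = 5.217 mmol/kg
CA = (α₁ + 2α₂)·DIC = (0.9032 + 2×0.09242) × 5.217 = 5.68 mmol/kg

CA = 5.68 mmol/kg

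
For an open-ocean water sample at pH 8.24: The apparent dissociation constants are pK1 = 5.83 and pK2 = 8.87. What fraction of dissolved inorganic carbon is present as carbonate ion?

α₂ = 0.189

α₂ = 1 / (1 + [H⁺]/K2 + [H⁺]²/(K1K2)) = 1 / (1 + 10^+0.63 + 10^-1.78)
   = 1 / (1 + 4.2658 + 0.016596) = 1/5.2824 = 0.1893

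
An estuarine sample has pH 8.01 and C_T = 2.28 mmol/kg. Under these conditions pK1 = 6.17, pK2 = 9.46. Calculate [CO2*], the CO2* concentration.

α₀ = 1 / (1 + K1/[H⁺] + K1K2/[H⁺]²) = 1 / (1 + 10^+1.84 + 10^+0.39)
   = 1 / (1 + 69.183 + 2.4547) = 1/72.638 = 0.01377
[CO2*] = α₀ × DIC = 0.01377 × 2.28 = 0.0314 mmol/kg

[CO2*] = 0.0314 mmol/kg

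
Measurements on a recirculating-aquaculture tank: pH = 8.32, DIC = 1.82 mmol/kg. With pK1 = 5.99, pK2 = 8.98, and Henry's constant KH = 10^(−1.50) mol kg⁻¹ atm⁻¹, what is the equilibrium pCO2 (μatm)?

α₀ = 1 / (1 + K1/[H⁺] + K1K2/[H⁺]²) = 1 / (1 + 10^+2.33 + 10^+1.67)
   = 1 / (1 + 213.80 + 46.774) = 1/261.57 = 0.003823
[CO2*] = α₀ × DIC = 0.003823 × 1.82 = 0.006958 mmol/kg = 6.958 μmol/kg
pCO2 = [CO2*]/KH = 6.958×10^-6 / 3.162×10^-2 = 220 μatm

pCO2 = 220 μatm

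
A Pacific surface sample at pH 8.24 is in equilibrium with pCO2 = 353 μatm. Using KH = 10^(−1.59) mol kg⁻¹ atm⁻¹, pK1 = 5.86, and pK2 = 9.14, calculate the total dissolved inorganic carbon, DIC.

[CO2*] = KH · pCO2 = 10^(−1.59) × 353×10^-6 = 9.073×10^-6 mol/kg
α₀ = 1/(1 + K1/[H⁺] + K1K2/[H⁺]²) = 1/(1 + 10^+2.38 + 10^+1.48) = 0.003689
DIC = [CO2*]/α₀ = 9.073×10^-6 / 0.003689 = 2.46 mmol/kg

DIC = 2.46 mmol/kg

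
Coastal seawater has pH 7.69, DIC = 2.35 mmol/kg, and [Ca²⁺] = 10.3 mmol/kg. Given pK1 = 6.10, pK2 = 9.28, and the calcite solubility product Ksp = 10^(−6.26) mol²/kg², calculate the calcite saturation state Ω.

Ω = 1.08

α₂ = 1 / (1 + [H⁺]/K2 + [H⁺]²/(K1K2)) = 1 / (1 + 10^+1.59 + 10^-0.00)
   = 1 / (1 + 38.905 + 1.0000) = 1/40.905 = 0.02445
[CO3²⁻] = α₂ × DIC = 0.02445 × 2.35 = 0.05745 mmol/kg
Ksp = 10^(−6.26) = 5.495×10^-7
Ω = [Ca²⁺][CO3²⁻]/Ksp = (10.3×10^-3)(5.745×10^-5) / 5.495×10^-7 = 1.08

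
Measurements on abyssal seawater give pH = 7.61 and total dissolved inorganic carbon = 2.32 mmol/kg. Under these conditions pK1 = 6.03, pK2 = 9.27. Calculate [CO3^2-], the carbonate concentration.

[CO3²⁻] = 0.0484 mmol/kg

α₂ = 1 / (1 + [H⁺]/K2 + [H⁺]²/(K1K2)) = 1 / (1 + 10^+1.66 + 10^+0.08)
   = 1 / (1 + 45.709 + 1.2023) = 1/47.911 = 0.02087
[CO3²⁻] = α₂ × DIC = 0.02087 × 2.32 = 0.0484 mmol/kg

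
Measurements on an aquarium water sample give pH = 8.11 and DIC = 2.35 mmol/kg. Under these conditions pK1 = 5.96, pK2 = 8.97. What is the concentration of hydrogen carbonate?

α₁ = 1 / (1 + [H⁺]/K1 + K2/[H⁺]) = 1 / (1 + 10^-2.15 + 10^-0.86)
   = 1 / (1 + 0.0070795 + 0.13804) = 1/1.1451 = 0.8733
[HCO3⁻] = α₁ × DIC = 0.8733 × 2.35 = 2.05 mmol/kg

[HCO3⁻] = 2.05 mmol/kg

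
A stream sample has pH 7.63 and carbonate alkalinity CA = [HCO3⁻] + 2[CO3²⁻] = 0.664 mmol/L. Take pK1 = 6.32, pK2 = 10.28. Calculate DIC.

DIC = 0.695 mmol/L

CA = [HCO3⁻] + 2[CO3²⁻] = (α₁ + 2α₂)·DIC
At pH 7.63: [H⁺]/K1 = 10^-1.31 = 0.048978, K2/[H⁺] = 10^-2.65 = 0.0022387
α₁ = 1/(1 + 0.048978 + 0.0022387) = 1/1.0512 = 0.9513; α₂ = α₁·K2/[H⁺] = 0.002130
α₁ + 2α₂ = 0.9555
DIC = CA / (α₁ + 2α₂) = 0.664 / 0.9555 = 0.695 mmol/L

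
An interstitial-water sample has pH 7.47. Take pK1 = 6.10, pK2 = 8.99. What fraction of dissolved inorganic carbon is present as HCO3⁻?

α₁ = 0.932

α₁ = 1 / (1 + [H⁺]/K1 + K2/[H⁺]) = 1 / (1 + 10^-1.37 + 10^-1.52)
   = 1 / (1 + 0.042658 + 0.030200) = 1/1.0729 = 0.9321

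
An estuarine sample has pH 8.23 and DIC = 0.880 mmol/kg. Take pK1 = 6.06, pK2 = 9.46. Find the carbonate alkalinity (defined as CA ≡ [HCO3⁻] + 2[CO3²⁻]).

CA = 0.923 mmol/kg

CA = [HCO3⁻] + 2[CO3²⁻] = (α₁ + 2α₂)·DIC
At pH 8.23: [H⁺]/K1 = 10^-2.17 = 0.0067608, K2/[H⁺] = 10^-1.23 = 0.058884
α₁ = 1/(1 + 0.0067608 + 0.058884) = 1/1.0656 = 0.9384; α₂ = α₁·K2/[H⁺] = 0.05526
α₁ + 2α₂ = 1.0489
CA = 1.0489 × 0.880 = 0.923 mmol/kg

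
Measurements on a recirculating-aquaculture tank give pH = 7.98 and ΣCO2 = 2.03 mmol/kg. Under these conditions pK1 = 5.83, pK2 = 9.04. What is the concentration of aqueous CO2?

[CO2*] = 13.1 μmol/kg

α₀ = 1 / (1 + K1/[H⁺] + K1K2/[H⁺]²) = 1 / (1 + 10^+2.15 + 10^+1.09)
   = 1 / (1 + 141.25 + 12.303) = 1/154.56 = 0.006470
[CO2*] = α₀ × DIC = 0.006470 × 2.03 = 0.0131 mmol/kg = 13.1 μmol/kg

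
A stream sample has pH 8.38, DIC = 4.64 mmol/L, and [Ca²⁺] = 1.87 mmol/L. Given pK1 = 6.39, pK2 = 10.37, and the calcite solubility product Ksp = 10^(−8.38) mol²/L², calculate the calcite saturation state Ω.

Ω = 20.9

α₂ = 1 / (1 + [H⁺]/K2 + [H⁺]²/(K1K2)) = 1 / (1 + 10^+1.99 + 10^-0.00)
   = 1 / (1 + 97.724 + 1.0000) = 1/99.724 = 0.01003
[CO3²⁻] = α₂ × DIC = 0.01003 × 4.64 = 0.04653 mmol/L
Ksp = 10^(−8.38) = 4.169×10^-9
Ω = [Ca²⁺][CO3²⁻]/Ksp = (1.87×10^-3)(4.653×10^-5) / 4.169×10^-9 = 20.9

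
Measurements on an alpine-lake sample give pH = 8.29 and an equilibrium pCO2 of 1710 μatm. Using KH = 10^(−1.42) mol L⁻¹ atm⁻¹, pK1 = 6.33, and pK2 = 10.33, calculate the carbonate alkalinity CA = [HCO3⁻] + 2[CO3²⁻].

CA = 6.04 mmol/L

[CO2*] = KH · pCO2 = 10^(−1.42) × 1710×10^-6 = 6.501×10^-5 mol/L
α₀ = 1/(1 + K1/[H⁺] + K1K2/[H⁺]²) = 1/(1 + 10^+1.96 + 10^-0.08) = 0.01075
DIC = [CO2*]/α₀ = 6.501×10^-5 / 0.01075 = 6.048 mmol/L
CA = (α₁ + 2α₂)·DIC = (0.9803 + 2×0.008941) × 6.048 = 6.04 mmol/L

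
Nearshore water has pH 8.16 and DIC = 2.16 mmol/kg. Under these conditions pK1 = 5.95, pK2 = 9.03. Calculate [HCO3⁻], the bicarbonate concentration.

[HCO3⁻] = 1.89 mmol/kg

α₁ = 1 / (1 + [H⁺]/K1 + K2/[H⁺]) = 1 / (1 + 10^-2.21 + 10^-0.87)
   = 1 / (1 + 0.0061660 + 0.13490) = 1/1.1411 = 0.8764
[HCO3⁻] = α₁ × DIC = 0.8764 × 2.16 = 1.89 mmol/kg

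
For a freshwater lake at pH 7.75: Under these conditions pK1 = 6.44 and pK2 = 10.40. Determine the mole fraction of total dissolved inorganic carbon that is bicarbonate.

α₁ = 0.951

α₁ = 1 / (1 + [H⁺]/K1 + K2/[H⁺]) = 1 / (1 + 10^-1.31 + 10^-2.65)
   = 1 / (1 + 0.048978 + 0.0022387) = 1/1.0512 = 0.9513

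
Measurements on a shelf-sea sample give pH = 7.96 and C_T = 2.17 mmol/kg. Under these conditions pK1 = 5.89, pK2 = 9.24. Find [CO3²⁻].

α₂ = 1 / (1 + [H⁺]/K2 + [H⁺]²/(K1K2)) = 1 / (1 + 10^+1.28 + 10^-0.79)
   = 1 / (1 + 19.055 + 0.16218) = 1/20.217 = 0.04946
[CO3²⁻] = α₂ × DIC = 0.04946 × 2.17 = 0.107 mmol/kg

[CO3²⁻] = 0.107 mmol/kg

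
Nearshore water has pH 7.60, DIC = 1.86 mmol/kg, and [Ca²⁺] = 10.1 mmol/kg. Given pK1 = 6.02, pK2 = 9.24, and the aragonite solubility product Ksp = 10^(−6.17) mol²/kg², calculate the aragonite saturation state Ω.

Ω = 0.607

α₂ = 1 / (1 + [H⁺]/K2 + [H⁺]²/(K1K2)) = 1 / (1 + 10^+1.64 + 10^+0.06)
   = 1 / (1 + 43.652 + 1.1482) = 1/45.800 = 0.02183
[CO3²⁻] = α₂ × DIC = 0.02183 × 1.86 = 0.04061 mmol/kg
Ksp = 10^(−6.17) = 6.761×10^-7
Ω = [Ca²⁺][CO3²⁻]/Ksp = (10.1×10^-3)(4.061×10^-5) / 6.761×10^-7 = 0.607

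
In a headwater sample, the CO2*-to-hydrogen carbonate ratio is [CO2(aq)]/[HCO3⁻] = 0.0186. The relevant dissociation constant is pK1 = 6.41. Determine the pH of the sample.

pH = 8.14

From K1 = [H⁺][HCO3⁻]/[CO2(aq)]:  pH = pK1 − log₁₀([CO2(aq)]/[HCO3⁻])
log₁₀(0.0186) = -1.730
pH = 6.41 − (-1.730) = 8.14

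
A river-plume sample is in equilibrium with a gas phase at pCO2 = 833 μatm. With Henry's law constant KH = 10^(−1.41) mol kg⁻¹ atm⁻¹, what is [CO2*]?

[CO2*] = 32.4 μmol/kg

KH = 10^(−1.41) = 3.890×10^-2 mol kg⁻¹ atm⁻¹
[CO2*] = KH · pCO2 = 3.890×10^-2 × 833×10^-6 atm = 3.24×10^-5 mol/kg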